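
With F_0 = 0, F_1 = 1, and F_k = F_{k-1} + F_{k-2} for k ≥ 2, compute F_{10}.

55

Iterating the recurrence up to F_{2} = 1 and F_{1} = 1:
F_{3} = F_{2} + F_{1} = 1 + 1 = 2
F_{4} = F_{3} + F_{2} = 2 + 1 = 3
F_{5} = F_{4} + F_{3} = 3 + 2 = 5
F_{6} = F_{5} + F_{4} = 5 + 3 = 8
F_{7} = F_{6} + F_{5} = 8 + 5 = 13
F_{8} = F_{7} + F_{6} = 13 + 8 = 21
F_{9} = F_{8} + F_{7} = 21 + 13 = 34
F_{10} = F_{9} + F_{8} = 34 + 21 = 55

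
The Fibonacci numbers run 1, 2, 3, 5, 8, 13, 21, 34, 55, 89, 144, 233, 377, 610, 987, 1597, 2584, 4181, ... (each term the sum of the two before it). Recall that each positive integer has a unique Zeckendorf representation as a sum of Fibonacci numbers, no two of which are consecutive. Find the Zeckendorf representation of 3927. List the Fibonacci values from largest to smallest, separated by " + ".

3927 − 2584 = 1343
1343 − 987 = 356
356 − 233 = 123
123 − 89 = 34
34 − 34 = 0
So 3927 = 2584 + 987 + 233 + 89 + 34, with no two terms consecutive in the sequence.

2584 + 987 + 233 + 89 + 34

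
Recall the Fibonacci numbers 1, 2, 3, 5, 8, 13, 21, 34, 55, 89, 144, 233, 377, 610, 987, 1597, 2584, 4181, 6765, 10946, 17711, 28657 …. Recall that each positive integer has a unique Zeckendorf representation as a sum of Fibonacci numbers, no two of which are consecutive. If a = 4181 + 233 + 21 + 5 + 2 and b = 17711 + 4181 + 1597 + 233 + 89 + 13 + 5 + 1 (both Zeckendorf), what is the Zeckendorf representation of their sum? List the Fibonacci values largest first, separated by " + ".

The two numbers are 4442 and 23830, so their sum is 28272.
subtract 17711 from 28272: 10561 remains
subtract 6765 from 10561: 3796 remains
subtract 2584 from 3796: 1212 remains
subtract 987 from 1212: 225 remains
subtract 144 from 225: 81 remains
subtract 55 from 81: 26 remains
subtract 21 from 26: 5 remains
subtract 5 from 5: 0 remains

17711 + 6765 + 2584 + 987 + 144 + 55 + 21 + 5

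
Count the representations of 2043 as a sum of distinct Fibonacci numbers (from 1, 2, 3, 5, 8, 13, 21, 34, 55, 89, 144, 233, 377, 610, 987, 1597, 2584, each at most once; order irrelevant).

30

Each representation comes from the Zeckendorf form by replacing some F_k with F_{k−1} + F_{k−2} where possible.
2043 = 1597+377+55+13+1 = 1597+377+55+8+5+1 = 1597+377+34+21+13+1 = 1597+233+144+55+13+1 = 1597+377+55+8+3+2+1 = … (25 more), for 30 in all.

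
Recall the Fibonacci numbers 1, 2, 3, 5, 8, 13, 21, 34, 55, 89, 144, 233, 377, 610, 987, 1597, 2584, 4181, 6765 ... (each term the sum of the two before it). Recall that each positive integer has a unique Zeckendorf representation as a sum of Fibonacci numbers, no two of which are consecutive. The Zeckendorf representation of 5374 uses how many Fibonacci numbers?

take 4181 (≤ 5374); 5374 − 4181 = 1193
take 987 (≤ 1193); 1193 − 987 = 206
take 144 (≤ 206); 206 − 144 = 62
take 55 (≤ 62); 62 − 55 = 7
take 5 (≤ 7); 7 − 5 = 2
take 2 (≤ 2); 2 − 2 = 0
5374 = 4181 + 987 + 144 + 55 + 5 + 2, which has 6 terms.

6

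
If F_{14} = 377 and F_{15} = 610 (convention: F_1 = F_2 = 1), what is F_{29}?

By F_{2k+1} = F_k² + F_{k+1}²: F_{29} = 377² + 610² = 142129 + 372100 = 514229.

514229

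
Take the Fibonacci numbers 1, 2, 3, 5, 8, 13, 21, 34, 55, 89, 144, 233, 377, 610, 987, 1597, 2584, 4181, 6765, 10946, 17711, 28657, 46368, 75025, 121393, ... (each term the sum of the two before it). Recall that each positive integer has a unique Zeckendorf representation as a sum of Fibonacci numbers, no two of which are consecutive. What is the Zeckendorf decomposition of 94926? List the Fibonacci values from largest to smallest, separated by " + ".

75025 + 17711 + 1597 + 377 + 144 + 55 + 13 + 3 + 1

Greedy algorithm:
take 75025 (≤ 94926); 94926 − 75025 = 19901
take 17711 (≤ 19901); 19901 − 17711 = 2190
take 1597 (≤ 2190); 2190 − 1597 = 593
take 377 (≤ 593); 593 − 377 = 216
take 144 (≤ 216); 216 − 144 = 72
take 55 (≤ 72); 72 − 55 = 17
take 13 (≤ 17); 17 − 13 = 4
take 3 (≤ 4); 4 − 3 = 1
take 1 (≤ 1); 1 − 1 = 0
So 94926 = 75025 + 17711 + 1597 + 377 + 144 + 55 + 13 + 3 + 1, with no two terms consecutive in the sequence.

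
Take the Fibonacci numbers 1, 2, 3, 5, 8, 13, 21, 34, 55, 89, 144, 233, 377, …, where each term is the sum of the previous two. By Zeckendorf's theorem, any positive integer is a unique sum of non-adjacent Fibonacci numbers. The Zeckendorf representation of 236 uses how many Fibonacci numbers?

236 − 233 = 3
3 − 3 = 0
236 = 233 + 3, which has 2 terms.

2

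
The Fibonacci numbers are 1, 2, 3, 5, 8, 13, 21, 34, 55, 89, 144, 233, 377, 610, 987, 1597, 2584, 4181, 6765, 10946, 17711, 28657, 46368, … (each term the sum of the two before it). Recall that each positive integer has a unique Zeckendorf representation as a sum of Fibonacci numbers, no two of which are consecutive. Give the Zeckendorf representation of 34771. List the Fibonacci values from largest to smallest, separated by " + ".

Greedy algorithm:
subtract 28657 from 34771: 6114 remains
subtract 4181 from 6114: 1933 remains
subtract 1597 from 1933: 336 remains
subtract 233 from 336: 103 remains
subtract 89 from 103: 14 remains
subtract 13 from 14: 1 remains
subtract 1 from 1: 0 remains
So 34771 = 28657 + 4181 + 1597 + 233 + 89 + 13 + 1, with no two terms consecutive in the sequence.

28657 + 4181 + 1597 + 233 + 89 + 13 + 1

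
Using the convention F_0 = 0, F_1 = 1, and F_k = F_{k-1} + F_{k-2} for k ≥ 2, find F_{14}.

377

Iterating the recurrence up to F_{10} = 55 and F_{9} = 34:
F_{11} = F_{10} + F_{9} = 55 + 34 = 89
F_{12} = F_{11} + F_{10} = 89 + 55 = 144
F_{13} = F_{12} + F_{11} = 144 + 89 = 233
F_{14} = F_{13} + F_{12} = 233 + 144 = 377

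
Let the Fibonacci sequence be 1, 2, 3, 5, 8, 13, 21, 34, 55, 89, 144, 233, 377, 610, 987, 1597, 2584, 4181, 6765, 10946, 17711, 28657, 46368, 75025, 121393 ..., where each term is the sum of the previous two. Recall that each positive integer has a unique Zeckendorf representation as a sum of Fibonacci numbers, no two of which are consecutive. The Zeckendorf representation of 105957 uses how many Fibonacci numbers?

6

Greedy algorithm:
largest Fibonacci ≤ 105957 is 75025; 105957 − 75025 = 30932
largest Fibonacci ≤ 30932 is 28657; 30932 − 28657 = 2275
largest Fibonacci ≤ 2275 is 1597; 2275 − 1597 = 678
largest Fibonacci ≤ 678 is 610; 678 − 610 = 68
largest Fibonacci ≤ 68 is 55; 68 − 55 = 13
largest Fibonacci ≤ 13 is 13; 13 − 13 = 0
105957 = 75025 + 28657 + 1597 + 610 + 55 + 13, which has 6 terms.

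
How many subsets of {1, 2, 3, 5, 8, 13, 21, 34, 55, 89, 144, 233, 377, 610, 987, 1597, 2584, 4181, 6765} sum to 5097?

42

Starting from the Zeckendorf form and repeatedly splitting a term F_k into F_{k−1} + F_{k−2} (when neither is already used) reaches every representation.
5097 = 4181+610+233+55+13+5 = 4181+610+233+55+13+3+2 = 4181+610+233+34+21+13+5 = 4181+610+144+89+55+13+5 = … (38 more), for 42 in all.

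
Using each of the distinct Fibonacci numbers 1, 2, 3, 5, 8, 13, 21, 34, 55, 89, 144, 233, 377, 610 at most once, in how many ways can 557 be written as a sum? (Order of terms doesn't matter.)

Each representation comes from the Zeckendorf form by replacing some F_k with F_{k−1} + F_{k−2} where possible.
557 = 377+144+34+2 = 377+144+21+13+2 = 377+89+55+34+2 = 377+144+21+8+5+2 = … (5 more), for 9 in all.

9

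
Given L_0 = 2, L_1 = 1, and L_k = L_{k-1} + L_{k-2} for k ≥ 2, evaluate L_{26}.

Iterating the recurrence up to L_{21} = 24476 and L_{20} = 15127:
L_{22} = L_{21} + L_{20} = 24476 + 15127 = 39603
L_{23} = L_{22} + L_{21} = 39603 + 24476 = 64079
L_{24} = L_{23} + L_{22} = 64079 + 39603 = 103682
L_{25} = L_{24} + L_{23} = 103682 + 64079 = 167761
L_{26} = L_{25} + L_{24} = 167761 + 103682 = 271443

271443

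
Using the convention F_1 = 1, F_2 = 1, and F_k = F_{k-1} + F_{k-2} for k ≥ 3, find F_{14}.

Iterating the recurrence up to F_{10} = 55 and F_{9} = 34:
F_{11} = F_{10} + F_{9} = 55 + 34 = 89
F_{12} = F_{11} + F_{10} = 89 + 55 = 144
F_{13} = F_{12} + F_{11} = 144 + 89 = 233
F_{14} = F_{13} + F_{12} = 233 + 144 = 377

377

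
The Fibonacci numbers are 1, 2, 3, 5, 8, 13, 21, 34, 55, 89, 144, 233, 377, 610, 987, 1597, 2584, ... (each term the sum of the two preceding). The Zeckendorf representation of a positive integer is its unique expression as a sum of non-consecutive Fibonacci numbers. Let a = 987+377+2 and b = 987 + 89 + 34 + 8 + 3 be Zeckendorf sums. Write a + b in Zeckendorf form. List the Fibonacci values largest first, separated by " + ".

1597 + 610 + 233 + 34 + 13

The two numbers are 1366 and 1121, so their sum is 2487.
Greedily peel off the largest Fibonacci term at each step:
subtract 1597 from 2487: 890 remains
subtract 610 from 890: 280 remains
subtract 233 from 280: 47 remains
subtract 34 from 47: 13 remains
subtract 13 from 13: 0 remains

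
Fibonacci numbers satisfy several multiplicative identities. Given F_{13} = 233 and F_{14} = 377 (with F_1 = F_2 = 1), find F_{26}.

121393

By the doubling identity F_{2k} = F_k(2F_{k+1} − F_k): F_{26} = 233·(2·377 − 233) = 233·521 = 121393.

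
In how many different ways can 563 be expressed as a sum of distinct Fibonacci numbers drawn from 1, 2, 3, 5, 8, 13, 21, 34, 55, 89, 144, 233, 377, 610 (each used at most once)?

Each representation comes from the Zeckendorf form by replacing some F_k with F_{k−1} + F_{k−2} where possible.
563 = 377+144+34+8 = 377+144+34+5+3 = 377+144+21+13+8 = 377+89+55+34+8 = … (14 more), for 18 in all.

18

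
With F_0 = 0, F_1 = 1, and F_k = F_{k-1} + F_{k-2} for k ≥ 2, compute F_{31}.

Iterating the recurrence up to F_{25} = 75025 and F_{24} = 46368:
F_{26} = F_{25} + F_{24} = 75025 + 46368 = 121393
F_{27} = F_{26} + F_{25} = 121393 + 75025 = 196418
F_{28} = F_{27} + F_{26} = 196418 + 121393 = 317811
F_{29} = F_{28} + F_{27} = 317811 + 196418 = 514229
F_{30} = F_{29} + F_{28} = 514229 + 317811 = 832040
F_{31} = F_{30} + F_{29} = 832040 + 514229 = 1346269

1346269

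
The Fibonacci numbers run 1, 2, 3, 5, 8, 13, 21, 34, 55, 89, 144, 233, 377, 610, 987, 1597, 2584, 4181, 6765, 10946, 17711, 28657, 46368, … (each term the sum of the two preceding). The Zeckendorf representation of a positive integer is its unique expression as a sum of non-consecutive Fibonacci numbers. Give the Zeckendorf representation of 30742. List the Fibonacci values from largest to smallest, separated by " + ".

take 28657 (≤ 30742); 30742 − 28657 = 2085
take 1597 (≤ 2085); 2085 − 1597 = 488
take 377 (≤ 488); 488 − 377 = 111
take 89 (≤ 111); 111 − 89 = 22
take 21 (≤ 22); 22 − 21 = 1
take 1 (≤ 1); 1 − 1 = 0
So 30742 = 28657 + 1597 + 377 + 89 + 21 + 1, with no two terms consecutive in the sequence.

28657 + 1597 + 377 + 89 + 21 + 1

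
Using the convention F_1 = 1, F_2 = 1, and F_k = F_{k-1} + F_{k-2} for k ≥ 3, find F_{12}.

Iterating the recurrence up to F_{7} = 13 and F_{6} = 8:
F_{8} = F_{7} + F_{6} = 13 + 8 = 21
F_{9} = F_{8} + F_{7} = 21 + 13 = 34
F_{10} = F_{9} + F_{8} = 34 + 21 = 55
F_{11} = F_{10} + F_{9} = 55 + 34 = 89
F_{12} = F_{11} + F_{10} = 89 + 55 = 144

144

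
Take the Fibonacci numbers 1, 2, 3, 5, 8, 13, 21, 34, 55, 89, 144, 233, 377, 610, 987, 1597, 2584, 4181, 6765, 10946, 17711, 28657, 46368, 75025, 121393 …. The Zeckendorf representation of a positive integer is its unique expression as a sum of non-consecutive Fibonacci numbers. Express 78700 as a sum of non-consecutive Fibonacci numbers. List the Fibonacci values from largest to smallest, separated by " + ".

Repeatedly subtract the largest Fibonacci number that fits:
largest Fibonacci ≤ 78700 is 75025; 78700 − 75025 = 3675
largest Fibonacci ≤ 3675 is 2584; 3675 − 2584 = 1091
largest Fibonacci ≤ 1091 is 987; 1091 − 987 = 104
largest Fibonacci ≤ 104 is 89; 104 − 89 = 15
largest Fibonacci ≤ 15 is 13; 15 − 13 = 2
largest Fibonacci ≤ 2 is 2; 2 − 2 = 0
So 78700 = 75025 + 2584 + 987 + 89 + 13 + 2, with no two terms consecutive in the sequence.

75025 + 2584 + 987 + 89 + 13 + 2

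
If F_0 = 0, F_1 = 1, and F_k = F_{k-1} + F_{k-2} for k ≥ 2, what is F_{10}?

55

Iterating the recurrence up to F_{5} = 5 and F_{4} = 3:
F_{6} = F_{5} + F_{4} = 5 + 3 = 8
F_{7} = F_{6} + F_{5} = 8 + 5 = 13
F_{8} = F_{7} + F_{6} = 13 + 8 = 21
F_{9} = F_{8} + F_{7} = 21 + 13 = 34
F_{10} = F_{9} + F_{8} = 34 + 21 = 55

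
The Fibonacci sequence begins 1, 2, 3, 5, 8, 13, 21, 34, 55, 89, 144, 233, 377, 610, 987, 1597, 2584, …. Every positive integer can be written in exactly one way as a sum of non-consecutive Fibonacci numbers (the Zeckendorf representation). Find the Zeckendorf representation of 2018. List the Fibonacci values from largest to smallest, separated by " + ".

1597 + 377 + 34 + 8 + 2

1597 ≤ 2018 < 2584, so take 1597; remainder 421
377 ≤ 421 < 610, so take 377; remainder 44
34 ≤ 44 < 55, so take 34; remainder 10
8 ≤ 10 < 13, so take 8; remainder 2
2 ≤ 2 < 3, so take 2; remainder 0
So 2018 = 1597 + 377 + 34 + 8 + 2, with no two terms consecutive in the sequence.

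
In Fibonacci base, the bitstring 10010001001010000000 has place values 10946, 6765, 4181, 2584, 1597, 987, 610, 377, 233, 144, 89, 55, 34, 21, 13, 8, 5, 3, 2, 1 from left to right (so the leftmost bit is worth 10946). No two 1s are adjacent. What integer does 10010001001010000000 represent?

Summing the place values of the 1 bits: 10946 + 2584 + 377 + 89 + 34 = 14030.

14030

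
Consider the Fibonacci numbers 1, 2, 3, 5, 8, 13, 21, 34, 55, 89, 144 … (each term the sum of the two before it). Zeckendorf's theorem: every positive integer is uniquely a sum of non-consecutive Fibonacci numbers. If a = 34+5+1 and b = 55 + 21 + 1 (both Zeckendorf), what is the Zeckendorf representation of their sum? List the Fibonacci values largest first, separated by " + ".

The two numbers are 40 and 77, so their sum is 117.
117 − 89 = 28
28 − 21 = 7
7 − 5 = 2
2 − 2 = 0

89 + 21 + 5 + 2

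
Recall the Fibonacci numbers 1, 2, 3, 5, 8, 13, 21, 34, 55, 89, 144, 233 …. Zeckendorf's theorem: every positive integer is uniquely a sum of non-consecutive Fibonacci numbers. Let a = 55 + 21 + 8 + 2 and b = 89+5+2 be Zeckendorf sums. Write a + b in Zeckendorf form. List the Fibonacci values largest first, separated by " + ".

144 + 34 + 3 + 1

The two numbers are 86 and 96, so their sum is 182.
Greedy algorithm:
largest Fibonacci ≤ 182 is 144; 182 − 144 = 38
largest Fibonacci ≤ 38 is 34; 38 − 34 = 4
largest Fibonacci ≤ 4 is 3; 4 − 3 = 1
largest Fibonacci ≤ 1 is 1; 1 − 1 = 0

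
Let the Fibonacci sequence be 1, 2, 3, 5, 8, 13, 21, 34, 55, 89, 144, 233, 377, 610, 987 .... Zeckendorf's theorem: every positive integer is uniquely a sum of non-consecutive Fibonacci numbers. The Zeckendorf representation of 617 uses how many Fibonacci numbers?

Greedily peel off the largest Fibonacci term at each step:
subtract 610 from 617: 7 remains
subtract 5 from 7: 2 remains
subtract 2 from 2: 0 remains
617 = 610 + 5 + 2, which has 3 terms.

3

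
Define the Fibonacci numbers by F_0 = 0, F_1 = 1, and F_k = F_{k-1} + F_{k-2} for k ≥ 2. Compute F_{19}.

4181

Iterating the recurrence up to F_{15} = 610 and F_{14} = 377:
F_{16} = F_{15} + F_{14} = 610 + 377 = 987
F_{17} = F_{16} + F_{15} = 987 + 610 = 1597
F_{18} = F_{17} + F_{16} = 1597 + 987 = 2584
F_{19} = F_{18} + F_{17} = 2584 + 1597 = 4181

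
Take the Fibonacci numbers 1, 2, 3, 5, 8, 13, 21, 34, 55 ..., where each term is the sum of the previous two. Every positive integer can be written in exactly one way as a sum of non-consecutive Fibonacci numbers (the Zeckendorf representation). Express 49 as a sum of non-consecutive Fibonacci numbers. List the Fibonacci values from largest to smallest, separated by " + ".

Repeatedly subtract the largest Fibonacci number that fits:
take 34 (≤ 49); 49 − 34 = 15
take 13 (≤ 15); 15 − 13 = 2
take 2 (≤ 2); 2 − 2 = 0
So 49 = 34 + 13 + 2, with no two terms consecutive in the sequence.

34 + 13 + 2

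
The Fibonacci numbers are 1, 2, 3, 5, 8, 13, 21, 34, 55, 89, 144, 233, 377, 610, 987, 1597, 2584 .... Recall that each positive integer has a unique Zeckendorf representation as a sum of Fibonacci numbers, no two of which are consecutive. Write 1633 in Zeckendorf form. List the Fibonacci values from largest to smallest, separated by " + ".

1597 + 34 + 2

1633 − 1597 = 36
36 − 34 = 2
2 − 2 = 0
So 1633 = 1597 + 34 + 2, with no two terms consecutive in the sequence.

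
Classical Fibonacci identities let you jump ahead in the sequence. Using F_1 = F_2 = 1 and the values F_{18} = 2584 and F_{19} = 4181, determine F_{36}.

By the doubling identity F_{2k} = F_k(2F_{k+1} − F_k): F_{36} = 2584·(2·4181 − 2584) = 2584·5778 = 14930352.

14930352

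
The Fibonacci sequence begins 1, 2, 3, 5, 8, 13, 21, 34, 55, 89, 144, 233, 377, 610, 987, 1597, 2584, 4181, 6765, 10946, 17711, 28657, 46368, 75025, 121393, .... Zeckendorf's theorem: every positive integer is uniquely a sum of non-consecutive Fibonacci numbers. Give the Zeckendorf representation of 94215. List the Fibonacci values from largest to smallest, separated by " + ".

Greedily peel off the largest Fibonacci term at each step:
75025 ≤ 94215 < 121393, so take 75025; remainder 19190
17711 ≤ 19190 < 28657, so take 17711; remainder 1479
987 ≤ 1479 < 1597, so take 987; remainder 492
377 ≤ 492 < 610, so take 377; remainder 115
89 ≤ 115 < 144, so take 89; remainder 26
21 ≤ 26 < 34, so take 21; remainder 5
5 ≤ 5 < 8, so take 5; remainder 0
So 94215 = 75025 + 17711 + 987 + 377 + 89 + 21 + 5, with no two terms consecutive in the sequence.

75025 + 17711 + 987 + 377 + 89 + 21 + 5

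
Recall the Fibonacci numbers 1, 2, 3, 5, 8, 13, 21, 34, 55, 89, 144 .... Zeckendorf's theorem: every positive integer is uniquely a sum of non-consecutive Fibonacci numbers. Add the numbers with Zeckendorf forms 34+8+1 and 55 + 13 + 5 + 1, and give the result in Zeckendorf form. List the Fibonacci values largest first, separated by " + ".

89 + 21 + 5 + 2

The two numbers are 43 and 74, so their sum is 117.
Greedily peel off the largest Fibonacci term at each step:
take 89 (≤ 117); 117 − 89 = 28
take 21 (≤ 28); 28 − 21 = 7
take 5 (≤ 7); 7 − 5 = 2
take 2 (≤ 2); 2 − 2 = 0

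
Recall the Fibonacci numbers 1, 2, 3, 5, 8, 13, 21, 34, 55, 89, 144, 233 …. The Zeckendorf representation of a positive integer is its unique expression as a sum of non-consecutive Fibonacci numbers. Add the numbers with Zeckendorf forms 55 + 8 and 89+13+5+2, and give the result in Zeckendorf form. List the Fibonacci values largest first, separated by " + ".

144 + 21 + 5 + 2

The two numbers are 63 and 109, so their sum is 172.
172: greatest Fibonacci not exceeding it is 144, leaving 28
28: greatest Fibonacci not exceeding it is 21, leaving 7
7: greatest Fibonacci not exceeding it is 5, leaving 2
2: greatest Fibonacci not exceeding it is 2, leaving 0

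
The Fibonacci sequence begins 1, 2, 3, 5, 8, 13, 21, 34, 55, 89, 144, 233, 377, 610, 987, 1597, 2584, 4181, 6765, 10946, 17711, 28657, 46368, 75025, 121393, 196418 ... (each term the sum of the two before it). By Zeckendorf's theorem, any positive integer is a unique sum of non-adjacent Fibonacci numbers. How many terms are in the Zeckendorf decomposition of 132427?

Repeatedly subtract the largest Fibonacci number that fits:
take 121393 (≤ 132427); 132427 − 121393 = 11034
take 10946 (≤ 11034); 11034 − 10946 = 88
take 55 (≤ 88); 88 − 55 = 33
take 21 (≤ 33); 33 − 21 = 12
take 8 (≤ 12); 12 − 8 = 4
take 3 (≤ 4); 4 − 3 = 1
take 1 (≤ 1); 1 − 1 = 0
132427 = 121393 + 10946 + 55 + 21 + 8 + 3 + 1, which has 7 terms.

7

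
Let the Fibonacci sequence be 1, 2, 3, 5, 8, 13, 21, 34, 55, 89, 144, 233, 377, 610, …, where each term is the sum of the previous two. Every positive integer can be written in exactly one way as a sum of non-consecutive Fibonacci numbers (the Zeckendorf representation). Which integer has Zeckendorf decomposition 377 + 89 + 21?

487

377 + 89 + 21 = 487.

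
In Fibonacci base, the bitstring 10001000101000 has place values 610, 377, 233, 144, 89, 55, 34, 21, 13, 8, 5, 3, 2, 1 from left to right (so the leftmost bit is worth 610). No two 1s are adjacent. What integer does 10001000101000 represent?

717

Summing the place values of the 1 bits: 610 + 89 + 13 + 5 = 717.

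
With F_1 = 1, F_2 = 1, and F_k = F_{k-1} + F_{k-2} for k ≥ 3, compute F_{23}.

28657

Iterating the recurrence up to F_{16} = 987 and F_{15} = 610:
F_{17} = F_{16} + F_{15} = 987 + 610 = 1597
F_{18} = F_{17} + F_{16} = 1597 + 987 = 2584
F_{19} = F_{18} + F_{17} = 2584 + 1597 = 4181
F_{20} = F_{19} + F_{18} = 4181 + 2584 = 6765
F_{21} = F_{20} + F_{19} = 6765 + 4181 = 10946
F_{22} = F_{21} + F_{20} = 10946 + 6765 = 17711
F_{23} = F_{22} + F_{21} = 17711 + 10946 = 28657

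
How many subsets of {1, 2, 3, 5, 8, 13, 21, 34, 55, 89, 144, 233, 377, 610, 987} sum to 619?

10

Starting from the Zeckendorf form and repeatedly splitting a term F_k into F_{k−1} + F_{k−2} (when neither is already used) reaches every representation.
619 = 610+8+1 = 610+5+3+1 = 377+233+8+1 = … (7 more), for 10 in all.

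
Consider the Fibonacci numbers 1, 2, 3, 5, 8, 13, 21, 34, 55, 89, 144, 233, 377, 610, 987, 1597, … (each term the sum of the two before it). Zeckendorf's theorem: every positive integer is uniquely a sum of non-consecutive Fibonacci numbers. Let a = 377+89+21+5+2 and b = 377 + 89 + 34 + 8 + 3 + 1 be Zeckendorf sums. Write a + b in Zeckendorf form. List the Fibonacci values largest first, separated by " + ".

The two numbers are 494 and 512, so their sum is 1006.
Greedy algorithm:
1006: greatest Fibonacci not exceeding it is 987, leaving 19
19: greatest Fibonacci not exceeding it is 13, leaving 6
6: greatest Fibonacci not exceeding it is 5, leaving 1
1: greatest Fibonacci not exceeding it is 1, leaving 0

987 + 13 + 5 + 1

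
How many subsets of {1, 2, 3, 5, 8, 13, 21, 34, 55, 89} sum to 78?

Starting from the Zeckendorf form and repeatedly splitting a term F_k into F_{k−1} + F_{k−2} (when neither is already used) reaches every representation.
78 = 55+21+2 = 55+13+8+2 = 55+13+5+3+2 = 34+21+13+8+2 = 34+21+13+5+3+2 — 5 representations.

5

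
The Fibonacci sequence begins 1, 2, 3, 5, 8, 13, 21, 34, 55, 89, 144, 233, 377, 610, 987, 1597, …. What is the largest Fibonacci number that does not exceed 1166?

987 ≤ 1166 < 1597, so the largest Fibonacci number not exceeding 1166 is 987.

987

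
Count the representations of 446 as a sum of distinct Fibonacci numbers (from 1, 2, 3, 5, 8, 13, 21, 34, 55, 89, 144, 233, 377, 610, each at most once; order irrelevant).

Each representation comes from the Zeckendorf form by replacing some F_k with F_{k−1} + F_{k−2} where possible.
446 = 377+55+13+1 = 377+55+8+5+1 = 377+34+21+13+1 = 233+144+55+13+1 = … (11 more), for 15 in all.

15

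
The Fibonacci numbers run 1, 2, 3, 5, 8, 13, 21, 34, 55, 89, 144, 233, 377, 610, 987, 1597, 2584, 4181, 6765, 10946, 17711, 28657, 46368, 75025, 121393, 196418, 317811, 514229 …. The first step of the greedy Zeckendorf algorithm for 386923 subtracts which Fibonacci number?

317811 ≤ 386923 < 514229, so the largest Fibonacci number not exceeding 386923 is 317811.

317811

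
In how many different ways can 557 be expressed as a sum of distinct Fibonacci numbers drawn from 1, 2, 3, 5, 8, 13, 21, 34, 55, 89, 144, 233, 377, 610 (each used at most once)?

Starting from the Zeckendorf form and repeatedly splitting a term F_k into F_{k−1} + F_{k−2} (when neither is already used) reaches every representation.
557 = 377+144+34+2 = 377+144+21+13+2 = 377+89+55+34+2 = 377+144+21+8+5+2 = 377+89+55+21+13+2 = … (4 more), for 9 in all.

9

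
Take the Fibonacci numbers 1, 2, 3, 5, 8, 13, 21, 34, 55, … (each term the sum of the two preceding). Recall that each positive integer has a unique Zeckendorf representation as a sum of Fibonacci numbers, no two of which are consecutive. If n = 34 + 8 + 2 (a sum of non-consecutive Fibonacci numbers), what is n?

34 + 8 + 2 = 44.

44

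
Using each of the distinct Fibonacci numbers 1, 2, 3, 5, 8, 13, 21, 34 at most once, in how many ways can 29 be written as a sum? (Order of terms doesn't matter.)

Starting from the Zeckendorf form and repeatedly splitting a term F_k into F_{k−1} + F_{k−2} (when neither is already used) reaches every representation.
29 = 21+8 = 21+5+3 = 21+5+2+1 = 13+8+5+3 = … (1 more), for 5 in all.

5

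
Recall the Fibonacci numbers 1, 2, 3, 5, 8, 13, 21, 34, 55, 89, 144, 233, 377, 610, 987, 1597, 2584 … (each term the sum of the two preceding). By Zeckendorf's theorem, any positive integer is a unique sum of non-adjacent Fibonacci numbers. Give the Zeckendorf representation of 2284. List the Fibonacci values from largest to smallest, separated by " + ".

Greedy algorithm:
largest Fibonacci ≤ 2284 is 1597; 2284 − 1597 = 687
largest Fibonacci ≤ 687 is 610; 687 − 610 = 77
largest Fibonacci ≤ 77 is 55; 77 − 55 = 22
largest Fibonacci ≤ 22 is 21; 22 − 21 = 1
largest Fibonacci ≤ 1 is 1; 1 − 1 = 0
So 2284 = 1597 + 610 + 55 + 21 + 1, with no two terms consecutive in the sequence.

1597 + 610 + 55 + 21 + 1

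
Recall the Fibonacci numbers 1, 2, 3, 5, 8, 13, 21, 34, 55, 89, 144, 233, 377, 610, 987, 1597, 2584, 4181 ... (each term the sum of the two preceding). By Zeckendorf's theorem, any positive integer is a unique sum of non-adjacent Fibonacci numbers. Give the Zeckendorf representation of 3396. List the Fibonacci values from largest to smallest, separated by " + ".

2584 + 610 + 144 + 55 + 3

Greedy algorithm:
3396: greatest Fibonacci not exceeding it is 2584, leaving 812
812: greatest Fibonacci not exceeding it is 610, leaving 202
202: greatest Fibonacci not exceeding it is 144, leaving 58
58: greatest Fibonacci not exceeding it is 55, leaving 3
3: greatest Fibonacci not exceeding it is 3, leaving 0
So 3396 = 2584 + 610 + 144 + 55 + 3, with no two terms consecutive in the sequence.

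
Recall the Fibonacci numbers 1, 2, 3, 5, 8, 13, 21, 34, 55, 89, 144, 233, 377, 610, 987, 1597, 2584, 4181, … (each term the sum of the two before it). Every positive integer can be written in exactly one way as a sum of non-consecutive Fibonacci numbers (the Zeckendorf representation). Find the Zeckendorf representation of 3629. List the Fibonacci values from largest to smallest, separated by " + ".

2584 + 987 + 55 + 3

largest Fibonacci ≤ 3629 is 2584; 3629 − 2584 = 1045
largest Fibonacci ≤ 1045 is 987; 1045 − 987 = 58
largest Fibonacci ≤ 58 is 55; 58 − 55 = 3
largest Fibonacci ≤ 3 is 3; 3 − 3 = 0
So 3629 = 2584 + 987 + 55 + 3, with no two terms consecutive in the sequence.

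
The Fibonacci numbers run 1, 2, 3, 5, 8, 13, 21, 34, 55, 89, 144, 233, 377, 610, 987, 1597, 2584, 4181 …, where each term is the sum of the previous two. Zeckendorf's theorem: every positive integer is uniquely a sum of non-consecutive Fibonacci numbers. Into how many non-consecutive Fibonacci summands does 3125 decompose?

Greedily peel off the largest Fibonacci term at each step:
3125 − 2584 = 541
541 − 377 = 164
164 − 144 = 20
20 − 13 = 7
7 − 5 = 2
2 − 2 = 0
3125 = 2584 + 377 + 144 + 13 + 5 + 2, which has 6 terms.

6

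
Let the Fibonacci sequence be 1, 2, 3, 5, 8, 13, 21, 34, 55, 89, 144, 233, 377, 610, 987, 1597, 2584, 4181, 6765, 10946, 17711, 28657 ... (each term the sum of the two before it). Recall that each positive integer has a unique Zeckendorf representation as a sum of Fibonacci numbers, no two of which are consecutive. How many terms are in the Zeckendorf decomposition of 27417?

7

27417: greatest Fibonacci not exceeding it is 17711, leaving 9706
9706: greatest Fibonacci not exceeding it is 6765, leaving 2941
2941: greatest Fibonacci not exceeding it is 2584, leaving 357
357: greatest Fibonacci not exceeding it is 233, leaving 124
124: greatest Fibonacci not exceeding it is 89, leaving 35
35: greatest Fibonacci not exceeding it is 34, leaving 1
1: greatest Fibonacci not exceeding it is 1, leaving 0
27417 = 17711 + 6765 + 2584 + 233 + 89 + 34 + 1, which has 7 terms.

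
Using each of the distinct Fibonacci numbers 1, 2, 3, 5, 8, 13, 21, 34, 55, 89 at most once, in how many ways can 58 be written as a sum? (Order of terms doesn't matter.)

Starting from the Zeckendorf form and repeatedly splitting a term F_k into F_{k−1} + F_{k−2} (when neither is already used) reaches every representation.
58 = 55+3 = 55+2+1 = 34+21+3 = 34+21+2+1 = … (3 more), for 7 in all.

7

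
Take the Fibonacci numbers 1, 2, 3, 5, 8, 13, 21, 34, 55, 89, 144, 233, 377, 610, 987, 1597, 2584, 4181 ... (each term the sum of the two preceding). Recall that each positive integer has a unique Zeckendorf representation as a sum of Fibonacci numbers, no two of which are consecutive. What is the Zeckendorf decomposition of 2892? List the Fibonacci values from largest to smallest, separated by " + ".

2584 ≤ 2892 < 4181, so take 2584; remainder 308
233 ≤ 308 < 377, so take 233; remainder 75
55 ≤ 75 < 89, so take 55; remainder 20
13 ≤ 20 < 21, so take 13; remainder 7
5 ≤ 7 < 8, so take 5; remainder 2
2 ≤ 2 < 3, so take 2; remainder 0
So 2892 = 2584 + 233 + 55 + 13 + 5 + 2, with no two terms consecutive in the sequence.

2584 + 233 + 55 + 13 + 5 + 2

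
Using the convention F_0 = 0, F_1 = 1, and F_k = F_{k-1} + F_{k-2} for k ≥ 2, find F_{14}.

377

Iterating the recurrence up to F_{9} = 34 and F_{8} = 21:
F_{10} = F_{9} + F_{8} = 34 + 21 = 55
F_{11} = F_{10} + F_{9} = 55 + 34 = 89
F_{12} = F_{11} + F_{10} = 89 + 55 = 144
F_{13} = F_{12} + F_{11} = 144 + 89 = 233
F_{14} = F_{13} + F_{12} = 233 + 144 = 377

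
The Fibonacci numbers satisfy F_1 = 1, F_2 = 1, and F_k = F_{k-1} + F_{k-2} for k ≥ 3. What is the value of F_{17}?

Iterating the recurrence up to F_{10} = 55 and F_{9} = 34:
F_{11} = F_{10} + F_{9} = 55 + 34 = 89
F_{12} = F_{11} + F_{10} = 89 + 55 = 144
F_{13} = F_{12} + F_{11} = 144 + 89 = 233
F_{14} = F_{13} + F_{12} = 233 + 144 = 377
F_{15} = F_{14} + F_{13} = 377 + 233 = 610
F_{16} = F_{15} + F_{14} = 610 + 377 = 987
F_{17} = F_{16} + F_{15} = 987 + 610 = 1597

1597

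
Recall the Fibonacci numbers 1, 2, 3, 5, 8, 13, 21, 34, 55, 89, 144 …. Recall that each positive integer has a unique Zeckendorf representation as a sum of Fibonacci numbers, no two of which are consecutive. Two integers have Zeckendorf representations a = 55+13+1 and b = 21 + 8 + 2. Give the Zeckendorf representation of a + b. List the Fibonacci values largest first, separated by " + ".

The two numbers are 69 and 31, so their sum is 100.
100 − 89 = 11
11 − 8 = 3
3 − 3 = 0

89 + 8 + 3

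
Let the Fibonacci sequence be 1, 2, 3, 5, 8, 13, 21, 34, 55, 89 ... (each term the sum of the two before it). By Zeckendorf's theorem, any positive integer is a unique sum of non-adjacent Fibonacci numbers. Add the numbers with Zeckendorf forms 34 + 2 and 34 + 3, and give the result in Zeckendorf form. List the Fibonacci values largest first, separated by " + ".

The two numbers are 36 and 37, so their sum is 73.
largest Fibonacci ≤ 73 is 55; 73 − 55 = 18
largest Fibonacci ≤ 18 is 13; 18 − 13 = 5
largest Fibonacci ≤ 5 is 5; 5 − 5 = 0

55 + 13 + 5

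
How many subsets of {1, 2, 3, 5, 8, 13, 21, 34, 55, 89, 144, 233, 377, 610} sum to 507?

6

507 = 377+89+34+5+2 = 377+89+21+13+5+2 = 233+144+89+34+5+2 = 377+55+34+21+13+5+2 = … (2 more), for 6 in all.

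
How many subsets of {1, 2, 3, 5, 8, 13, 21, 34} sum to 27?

Each representation comes from the Zeckendorf form by replacing some F_k with F_{k−1} + F_{k−2} where possible.
27 = 21+5+1 = 21+3+2+1 = 13+8+5+1 = … (1 more), for 4 in all.

4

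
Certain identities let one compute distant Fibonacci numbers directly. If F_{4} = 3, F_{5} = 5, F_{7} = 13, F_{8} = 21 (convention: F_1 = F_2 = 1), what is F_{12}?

By the addition formula F_{m+n} = F_m F_{n+1} + F_{m−1} F_n with m=8, n=4: F_{12} = 21·5 + 13·3 = 105 + 39 = 144.

144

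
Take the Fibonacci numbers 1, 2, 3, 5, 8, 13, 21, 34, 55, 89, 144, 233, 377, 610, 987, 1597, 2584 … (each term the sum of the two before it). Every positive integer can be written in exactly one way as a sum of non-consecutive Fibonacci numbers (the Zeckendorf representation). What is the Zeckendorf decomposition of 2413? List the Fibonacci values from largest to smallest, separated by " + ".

1597 + 610 + 144 + 55 + 5 + 2

2413: greatest Fibonacci not exceeding it is 1597, leaving 816
816: greatest Fibonacci not exceeding it is 610, leaving 206
206: greatest Fibonacci not exceeding it is 144, leaving 62
62: greatest Fibonacci not exceeding it is 55, leaving 7
7: greatest Fibonacci not exceeding it is 5, leaving 2
2: greatest Fibonacci not exceeding it is 2, leaving 0
So 2413 = 1597 + 610 + 144 + 55 + 5 + 2, with no two terms consecutive in the sequence.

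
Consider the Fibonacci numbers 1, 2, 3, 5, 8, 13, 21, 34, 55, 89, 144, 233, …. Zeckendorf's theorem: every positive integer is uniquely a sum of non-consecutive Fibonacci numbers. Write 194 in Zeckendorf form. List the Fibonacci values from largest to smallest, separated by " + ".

Greedy algorithm:
largest Fibonacci ≤ 194 is 144; 194 − 144 = 50
largest Fibonacci ≤ 50 is 34; 50 − 34 = 16
largest Fibonacci ≤ 16 is 13; 16 − 13 = 3
largest Fibonacci ≤ 3 is 3; 3 − 3 = 0
So 194 = 144 + 34 + 13 + 3, with no two terms consecutive in the sequence.

144 + 34 + 13 + 3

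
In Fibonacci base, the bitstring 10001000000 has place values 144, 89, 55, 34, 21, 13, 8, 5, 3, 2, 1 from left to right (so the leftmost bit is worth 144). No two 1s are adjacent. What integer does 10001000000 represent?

Summing the place values of the 1 bits: 144 + 21 = 165.

165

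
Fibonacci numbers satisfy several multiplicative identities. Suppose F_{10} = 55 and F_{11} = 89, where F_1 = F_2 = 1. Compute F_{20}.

By the doubling identity F_{2k} = F_k(2F_{k+1} − F_k): F_{20} = 55·(2·89 − 55) = 55·123 = 6765.

6765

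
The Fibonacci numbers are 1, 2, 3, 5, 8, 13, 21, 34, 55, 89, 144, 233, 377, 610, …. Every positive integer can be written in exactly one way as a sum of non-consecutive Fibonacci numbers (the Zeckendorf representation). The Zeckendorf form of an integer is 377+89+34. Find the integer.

500

377+89+34 = 500.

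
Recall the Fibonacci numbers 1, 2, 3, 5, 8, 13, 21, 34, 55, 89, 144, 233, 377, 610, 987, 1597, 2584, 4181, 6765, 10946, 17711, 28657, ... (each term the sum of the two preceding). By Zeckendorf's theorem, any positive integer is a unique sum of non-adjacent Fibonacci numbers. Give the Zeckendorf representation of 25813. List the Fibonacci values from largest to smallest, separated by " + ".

17711 + 6765 + 987 + 233 + 89 + 21 + 5 + 2

Repeatedly subtract the largest Fibonacci number that fits:
25813 − 17711 = 8102
8102 − 6765 = 1337
1337 − 987 = 350
350 − 233 = 117
117 − 89 = 28
28 − 21 = 7
7 − 5 = 2
2 − 2 = 0
So 25813 = 17711 + 6765 + 987 + 233 + 89 + 21 + 5 + 2, with no two terms consecutive in the sequence.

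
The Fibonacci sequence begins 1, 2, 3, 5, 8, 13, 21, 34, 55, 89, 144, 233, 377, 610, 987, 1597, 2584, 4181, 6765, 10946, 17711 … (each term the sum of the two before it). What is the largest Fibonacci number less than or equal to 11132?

10946

10946 ≤ 11132 < 17711, so the largest Fibonacci number not exceeding 11132 is 10946.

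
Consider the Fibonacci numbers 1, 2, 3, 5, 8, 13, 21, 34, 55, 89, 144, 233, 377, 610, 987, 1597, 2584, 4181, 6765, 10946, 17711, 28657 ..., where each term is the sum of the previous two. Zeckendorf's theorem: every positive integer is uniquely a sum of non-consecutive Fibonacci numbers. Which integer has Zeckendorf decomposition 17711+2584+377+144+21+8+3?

20848

17711+2584+377+144+21+8+3 = 20848.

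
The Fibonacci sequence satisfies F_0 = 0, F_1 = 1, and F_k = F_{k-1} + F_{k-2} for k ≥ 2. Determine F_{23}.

Iterating the recurrence up to F_{16} = 987 and F_{15} = 610:
F_{17} = F_{16} + F_{15} = 987 + 610 = 1597
F_{18} = F_{17} + F_{16} = 1597 + 987 = 2584
F_{19} = F_{18} + F_{17} = 2584 + 1597 = 4181
F_{20} = F_{19} + F_{18} = 4181 + 2584 = 6765
F_{21} = F_{20} + F_{19} = 6765 + 4181 = 10946
F_{22} = F_{21} + F_{20} = 10946 + 6765 = 17711
F_{23} = F_{22} + F_{21} = 17711 + 10946 = 28657

28657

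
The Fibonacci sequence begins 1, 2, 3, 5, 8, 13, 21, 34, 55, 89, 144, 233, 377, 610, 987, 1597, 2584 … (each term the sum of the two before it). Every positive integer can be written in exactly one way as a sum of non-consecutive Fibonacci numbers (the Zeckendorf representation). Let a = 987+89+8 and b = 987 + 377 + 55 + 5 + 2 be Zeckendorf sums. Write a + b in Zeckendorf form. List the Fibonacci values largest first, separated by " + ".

The two numbers are 1084 and 1426, so their sum is 2510.
take 1597 (≤ 2510); 2510 − 1597 = 913
take 610 (≤ 913); 913 − 610 = 303
take 233 (≤ 303); 303 − 233 = 70
take 55 (≤ 70); 70 − 55 = 15
take 13 (≤ 15); 15 − 13 = 2
take 2 (≤ 2); 2 − 2 = 0

1597 + 610 + 233 + 55 + 13 + 2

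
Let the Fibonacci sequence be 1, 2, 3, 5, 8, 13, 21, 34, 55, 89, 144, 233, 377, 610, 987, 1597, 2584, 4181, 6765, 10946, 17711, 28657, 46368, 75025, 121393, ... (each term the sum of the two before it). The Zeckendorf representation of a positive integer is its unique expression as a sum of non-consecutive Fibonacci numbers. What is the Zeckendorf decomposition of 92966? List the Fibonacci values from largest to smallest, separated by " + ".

Repeatedly subtract the largest Fibonacci number that fits:
take 75025 (≤ 92966); 92966 − 75025 = 17941
take 17711 (≤ 17941); 17941 − 17711 = 230
take 144 (≤ 230); 230 − 144 = 86
take 55 (≤ 86); 86 − 55 = 31
take 21 (≤ 31); 31 − 21 = 10
take 8 (≤ 10); 10 − 8 = 2
take 2 (≤ 2); 2 − 2 = 0
So 92966 = 75025 + 17711 + 144 + 55 + 21 + 8 + 2, with no two terms consecutive in the sequence.

75025 + 17711 + 144 + 55 + 21 + 8 + 2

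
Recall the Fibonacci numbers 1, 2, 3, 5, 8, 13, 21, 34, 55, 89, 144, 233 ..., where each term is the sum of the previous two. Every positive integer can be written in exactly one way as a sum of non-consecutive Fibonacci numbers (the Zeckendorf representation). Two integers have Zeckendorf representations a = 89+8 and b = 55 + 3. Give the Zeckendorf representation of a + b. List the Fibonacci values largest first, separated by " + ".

The two numbers are 97 and 58, so their sum is 155.
Repeatedly subtract the largest Fibonacci number that fits:
155 − 144 = 11
11 − 8 = 3
3 − 3 = 0

144 + 8 + 3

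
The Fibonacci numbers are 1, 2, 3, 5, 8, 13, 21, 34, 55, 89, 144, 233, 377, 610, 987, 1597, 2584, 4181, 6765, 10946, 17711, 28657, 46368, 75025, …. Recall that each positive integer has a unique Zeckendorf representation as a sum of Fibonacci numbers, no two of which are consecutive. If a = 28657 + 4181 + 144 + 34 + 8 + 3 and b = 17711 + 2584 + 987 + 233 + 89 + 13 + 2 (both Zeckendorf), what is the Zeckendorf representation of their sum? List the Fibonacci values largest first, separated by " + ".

46368 + 6765 + 987 + 377 + 144 + 5

The two numbers are 33027 and 21619, so their sum is 54646.
Repeatedly subtract the largest Fibonacci number that fits:
54646: greatest Fibonacci not exceeding it is 46368, leaving 8278
8278: greatest Fibonacci not exceeding it is 6765, leaving 1513
1513: greatest Fibonacci not exceeding it is 987, leaving 526
526: greatest Fibonacci not exceeding it is 377, leaving 149
149: greatest Fibonacci not exceeding it is 144, leaving 5
5: greatest Fibonacci not exceeding it is 5, leaving 0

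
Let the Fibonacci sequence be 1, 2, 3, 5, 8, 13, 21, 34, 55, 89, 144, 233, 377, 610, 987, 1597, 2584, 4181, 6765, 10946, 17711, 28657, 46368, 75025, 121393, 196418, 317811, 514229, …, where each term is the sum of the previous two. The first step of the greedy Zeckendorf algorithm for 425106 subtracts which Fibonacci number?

317811 ≤ 425106 < 514229, so the largest Fibonacci number not exceeding 425106 is 317811.

317811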